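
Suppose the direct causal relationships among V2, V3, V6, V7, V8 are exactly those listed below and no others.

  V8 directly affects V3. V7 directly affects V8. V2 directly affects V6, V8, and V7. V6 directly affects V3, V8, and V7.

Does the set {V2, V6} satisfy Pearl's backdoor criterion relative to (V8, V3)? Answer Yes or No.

Yes

Backdoor paths from V8 to V3 (paths whose first edge points into V8):
  P1: V8 <- V2 -> V6 -> V3
  P2: V8 <- V2 -> V7 <- V6 -> V3
  P3: V8 <- V6 -> V3
  P4: V8 <- V7 <- V2 -> V6 -> V3
  P5: V8 <- V7 <- V6 -> V3
Condition 1 (no descendant of V8 in the set): holds — descendants of V8 are {V3}; none are in {V2, V6}.
Condition 2 (every backdoor path blocked by {V2, V6}):
  P1: blocked at fork node V2 ∈ conditioning set.
  P2: blocked at fork node V2 ∈ conditioning set.
  P3: blocked at fork node V6 ∈ conditioning set.
  P4: blocked at fork node V2 ∈ conditioning set.
  P5: blocked at fork node V6 ∈ conditioning set.
{V2, V6} satisfies the backdoor criterion.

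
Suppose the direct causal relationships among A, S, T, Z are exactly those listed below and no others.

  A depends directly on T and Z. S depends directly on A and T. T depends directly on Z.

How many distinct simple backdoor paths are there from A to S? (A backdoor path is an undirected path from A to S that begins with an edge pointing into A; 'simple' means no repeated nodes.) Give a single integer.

2

A backdoor path from A to S is any simple undirected path whose first edge points into A (i.e. leaves A via a parent).
Parents of A: {T, Z}.
Enumerating:
  P1: A <- Z -> T -> S
  P2: A <- T -> S
That exhausts the simple backdoor paths. Count: 2.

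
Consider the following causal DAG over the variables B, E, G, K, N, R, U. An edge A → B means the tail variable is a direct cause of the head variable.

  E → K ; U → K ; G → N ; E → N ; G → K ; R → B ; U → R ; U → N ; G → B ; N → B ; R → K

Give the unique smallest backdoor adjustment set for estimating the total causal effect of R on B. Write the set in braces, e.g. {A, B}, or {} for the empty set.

Variables eligible for adjustment (non-descendants of R, excluding R and B): {E, G, N, U}.
Backdoor paths from R to B:
  P1: R <- U -> K <- E -> N <- G -> B
  P2: R <- U -> K <- E -> N -> B
  P3: R <- U -> K <- G -> N -> B
  P4: R <- U -> K <- G -> B
  P5: R <- U -> N <- E -> K <- G -> B
  P6: R <- U -> N <- G -> B
  P7: R <- U -> N -> B
The empty set is not sufficient: P7 (R <- U -> N -> B) has no collider blocking it and no conditioned non-collider, so it is open.
Try {U}:
  P1: blocked at fork node U ∈ conditioning set.
  P2: blocked at fork node U ∈ conditioning set.
  P3: blocked at fork node U ∈ conditioning set.
  P4: blocked at fork node U ∈ conditioning set.
  P5: blocked at fork node U ∈ conditioning set.
  P6: blocked at fork node U ∈ conditioning set.
  P7: blocked at fork node U ∈ conditioning set.
{U} contains no descendant of R and blocks every backdoor path.
No other singleton works — e.g. {E} leaves P7 open — so {U} is the unique smallest valid adjustment set.

{U}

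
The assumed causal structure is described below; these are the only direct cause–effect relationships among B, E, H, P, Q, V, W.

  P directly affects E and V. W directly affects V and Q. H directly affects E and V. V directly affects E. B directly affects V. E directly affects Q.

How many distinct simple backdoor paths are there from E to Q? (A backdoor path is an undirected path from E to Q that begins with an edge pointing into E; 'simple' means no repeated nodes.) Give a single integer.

3

A backdoor path from E to Q is any simple undirected path whose first edge points into E (i.e. leaves E via a parent).
Parents of E: {H, P, V}.
Enumerating:
  P1: E <- H -> V <- W -> Q
  P2: E <- P -> V <- W -> Q
  P3: E <- V <- W -> Q
That exhausts the simple backdoor paths. Count: 3.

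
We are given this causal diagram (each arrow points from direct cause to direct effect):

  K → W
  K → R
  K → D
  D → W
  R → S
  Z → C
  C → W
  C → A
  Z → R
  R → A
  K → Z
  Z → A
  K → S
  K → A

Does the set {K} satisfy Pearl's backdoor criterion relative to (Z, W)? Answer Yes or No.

Backdoor paths from Z to W (paths whose first edge points into Z):
  P1: Z <- K -> R -> A <- C -> W
  P2: Z <- K -> S <- R -> A <- C -> W
  P3: Z <- K -> A <- C -> W
  P4: Z <- K -> D -> W
  P5: Z <- K -> W
Condition 1 (no descendant of Z in the set): holds — descendants of Z are {A, C, R, S, W}; none are in {K}.
Condition 2 (every backdoor path blocked by {K}):
  P1: blocked at fork node K ∈ conditioning set.
  P2: blocked at fork node K ∈ conditioning set.
  P3: blocked at fork node K ∈ conditioning set.
  P4: blocked at fork node K ∈ conditioning set.
  P5: blocked at fork node K ∈ conditioning set.
{K} satisfies the backdoor criterion.

Yes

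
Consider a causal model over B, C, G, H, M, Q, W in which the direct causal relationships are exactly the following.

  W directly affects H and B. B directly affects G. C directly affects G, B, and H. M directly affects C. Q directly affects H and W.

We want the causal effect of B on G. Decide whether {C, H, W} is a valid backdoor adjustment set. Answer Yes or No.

Backdoor paths from B to G (paths whose first edge points into B):
  P1: B <- C -> G
  P2: B <- W <- Q -> H <- C -> G
  P3: B <- W -> H <- C -> G
Condition 1 (no descendant of B in the set): holds — descendants of B are {G}; none are in {C, H, W}.
Condition 2 (every backdoor path blocked by {C, H, W}):
  P1: blocked at fork node C ∈ conditioning set.
  P2: blocked at chain node W ∈ conditioning set.
  P3: blocked at fork node W ∈ conditioning set.
{C, H, W} satisfies the backdoor criterion.

Yes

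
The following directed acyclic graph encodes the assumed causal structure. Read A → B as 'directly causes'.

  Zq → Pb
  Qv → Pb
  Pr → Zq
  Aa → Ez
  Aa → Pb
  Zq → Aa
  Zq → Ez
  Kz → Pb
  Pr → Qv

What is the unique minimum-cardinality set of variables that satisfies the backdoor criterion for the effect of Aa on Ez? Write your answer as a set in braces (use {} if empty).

Variables eligible for adjustment (non-descendants of Aa, excluding Aa and Ez): {Kz, Pr, Qv, Zq}.
Backdoor paths from Aa to Ez:
  P1: Aa <- Zq -> Ez
The empty set is not sufficient: P1 (Aa <- Zq -> Ez) has no collider blocking it and no conditioned non-collider, so it is open.
Try {Zq}:
  P1: blocked at fork node Zq ∈ conditioning set.
{Zq} contains no descendant of Aa and blocks every backdoor path.
No other singleton works — e.g. {Kz} leaves P1 open — so {Zq} is the unique smallest valid adjustment set.

{Zq}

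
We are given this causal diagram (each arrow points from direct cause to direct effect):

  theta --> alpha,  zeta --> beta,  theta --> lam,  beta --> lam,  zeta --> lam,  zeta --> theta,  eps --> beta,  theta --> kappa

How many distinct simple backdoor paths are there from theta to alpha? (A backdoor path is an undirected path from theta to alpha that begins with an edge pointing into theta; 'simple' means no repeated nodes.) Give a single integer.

0

A backdoor path from theta to alpha is any simple undirected path whose first edge points into theta (i.e. leaves theta via a parent).
Parents of theta: {zeta}.
No simple path from any parent of theta reaches alpha without revisiting theta, so there are no backdoor paths.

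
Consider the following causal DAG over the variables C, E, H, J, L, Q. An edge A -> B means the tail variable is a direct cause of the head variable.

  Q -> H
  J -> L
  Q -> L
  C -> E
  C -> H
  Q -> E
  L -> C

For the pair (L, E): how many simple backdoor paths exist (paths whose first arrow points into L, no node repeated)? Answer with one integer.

A backdoor path from L to E is any simple undirected path whose first edge points into L (i.e. leaves L via a parent).
Parents of L: {J, Q}.
Enumerating:
  P1: L <- Q -> E
  P2: L <- Q -> H <- C -> E
That exhausts the simple backdoor paths. Count: 2.

2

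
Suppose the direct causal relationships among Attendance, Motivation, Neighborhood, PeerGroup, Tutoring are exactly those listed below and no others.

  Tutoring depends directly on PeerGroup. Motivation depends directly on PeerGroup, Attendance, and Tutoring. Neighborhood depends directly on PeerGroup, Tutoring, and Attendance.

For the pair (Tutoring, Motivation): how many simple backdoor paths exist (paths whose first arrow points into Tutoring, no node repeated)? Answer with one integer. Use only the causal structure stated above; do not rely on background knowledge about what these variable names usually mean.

A backdoor path from Tutoring to Motivation is any simple undirected path whose first edge points into Tutoring (i.e. leaves Tutoring via a parent).
Parents of Tutoring: {PeerGroup}.
Enumerating:
  P1: Tutoring <- PeerGroup -> Motivation
  P2: Tutoring <- PeerGroup -> Neighborhood <- Attendance -> Motivation
That exhausts the simple backdoor paths. Count: 2.

2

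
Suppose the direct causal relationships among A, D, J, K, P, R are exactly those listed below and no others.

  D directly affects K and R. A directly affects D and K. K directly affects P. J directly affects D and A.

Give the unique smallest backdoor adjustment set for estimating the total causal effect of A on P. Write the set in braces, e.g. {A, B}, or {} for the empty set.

Variables eligible for adjustment (non-descendants of A, excluding A and P): {J}.
Backdoor paths from A to P:
  P1: A <- J -> D -> K -> P
The empty set is not sufficient: P1 (A <- J -> D -> K -> P) has no collider blocking it and no conditioned non-collider, so it is open.
Try {J}:
  P1: blocked at fork node J ∈ conditioning set.
{J} contains no descendant of A and blocks every backdoor path.
{J} is the unique smallest valid adjustment set.

{J}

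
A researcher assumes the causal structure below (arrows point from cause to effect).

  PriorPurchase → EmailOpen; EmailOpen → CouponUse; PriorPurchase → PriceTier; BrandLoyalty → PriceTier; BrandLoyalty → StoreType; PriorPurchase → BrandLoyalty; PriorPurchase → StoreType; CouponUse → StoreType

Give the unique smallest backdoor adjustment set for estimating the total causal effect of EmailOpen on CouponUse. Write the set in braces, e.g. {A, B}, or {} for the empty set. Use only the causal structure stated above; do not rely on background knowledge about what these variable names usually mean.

Variables eligible for adjustment (non-descendants of EmailOpen, excluding EmailOpen and CouponUse): {BrandLoyalty, PriceTier, PriorPurchase}.
Backdoor paths from EmailOpen to CouponUse:
  P1: EmailOpen <- PriorPurchase -> BrandLoyalty -> StoreType <- CouponUse
  P2: EmailOpen <- PriorPurchase -> PriceTier <- BrandLoyalty -> StoreType <- CouponUse
  P3: EmailOpen <- PriorPurchase -> StoreType <- CouponUse
Each backdoor path contains an unconditioned collider, so every path is already blocked with the empty conditioning set:
  P1: blocked at collider StoreType (neither it nor any descendant is in the conditioning set).
  P2: blocked at collider PriceTier (neither it nor any descendant is in the conditioning set).
  P3: blocked at collider StoreType (neither it nor any descendant is in the conditioning set).
The empty set is therefore the unique smallest valid set.

{}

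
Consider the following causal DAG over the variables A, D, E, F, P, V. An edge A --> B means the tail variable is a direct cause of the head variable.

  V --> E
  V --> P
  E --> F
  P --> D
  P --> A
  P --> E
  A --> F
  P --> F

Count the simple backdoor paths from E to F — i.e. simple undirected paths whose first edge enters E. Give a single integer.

4

A backdoor path from E to F is any simple undirected path whose first edge points into E (i.e. leaves E via a parent).
Parents of E: {P, V}.
Enumerating:
  P1: E <- V -> P -> A -> F
  P2: E <- V -> P -> F
  P3: E <- P -> A -> F
  P4: E <- P -> F
That exhausts the simple backdoor paths. Count: 4.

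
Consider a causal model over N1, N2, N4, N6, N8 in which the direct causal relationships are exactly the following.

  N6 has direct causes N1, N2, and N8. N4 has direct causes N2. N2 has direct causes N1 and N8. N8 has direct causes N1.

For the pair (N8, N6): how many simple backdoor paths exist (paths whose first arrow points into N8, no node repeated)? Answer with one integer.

A backdoor path from N8 to N6 is any simple undirected path whose first edge points into N8 (i.e. leaves N8 via a parent).
Parents of N8: {N1}.
Enumerating:
  P1: N8 <- N1 -> N2 -> N6
  P2: N8 <- N1 -> N6
That exhausts the simple backdoor paths. Count: 2.

2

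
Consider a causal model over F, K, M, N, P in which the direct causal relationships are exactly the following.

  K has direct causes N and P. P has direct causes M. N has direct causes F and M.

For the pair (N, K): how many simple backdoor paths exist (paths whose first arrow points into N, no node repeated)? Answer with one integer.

1

A backdoor path from N to K is any simple undirected path whose first edge points into N (i.e. leaves N via a parent).
Parents of N: {F, M}.
Enumerating:
  P1: N <- M -> P -> K
That exhausts the simple backdoor paths. Count: 1.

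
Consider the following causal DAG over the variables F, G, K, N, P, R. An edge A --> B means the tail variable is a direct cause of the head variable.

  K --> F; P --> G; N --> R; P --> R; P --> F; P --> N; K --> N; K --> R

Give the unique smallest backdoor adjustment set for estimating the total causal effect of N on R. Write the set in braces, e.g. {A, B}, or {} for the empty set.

Variables eligible for adjustment (non-descendants of N, excluding N and R): {F, G, K, P}.
Backdoor paths from N to R:
  P1: N <- P -> F <- K -> R
  P2: N <- P -> R
  P3: N <- K -> F <- P -> R
  P4: N <- K -> R
The empty set is not sufficient: P2 (N <- P -> R) has no collider blocking it and no conditioned non-collider, so it is open.
Try {K, P}:
  P1: blocked at fork node P ∈ conditioning set.
  P2: blocked at fork node P ∈ conditioning set.
  P3: blocked at fork node K ∈ conditioning set.
  P4: blocked at fork node K ∈ conditioning set.
{K, P} contains no descendant of N and blocks every backdoor path.
Every element of {K, P} is needed (dropping K leaves P4 open; dropping P leaves P2 open), so no proper subset is valid.
Among all size-2 subsets of the eligible variables, only {K, P} blocks every backdoor path, so it is the unique smallest valid adjustment set.

{K, P}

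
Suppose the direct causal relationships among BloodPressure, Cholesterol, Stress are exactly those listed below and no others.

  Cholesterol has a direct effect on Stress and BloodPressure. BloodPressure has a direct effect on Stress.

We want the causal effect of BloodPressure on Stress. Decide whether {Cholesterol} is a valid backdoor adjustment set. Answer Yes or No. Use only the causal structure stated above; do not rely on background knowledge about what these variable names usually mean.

Backdoor paths from BloodPressure to Stress (paths whose first edge points into BloodPressure):
  P1: BloodPressure <- Cholesterol -> Stress
Condition 1 (no descendant of BloodPressure in the set): holds — descendants of BloodPressure are {Stress}; none are in {Cholesterol}.
Condition 2 (every backdoor path blocked by {Cholesterol}):
  P1: blocked at fork node Cholesterol ∈ conditioning set.
{Cholesterol} satisfies the backdoor criterion.

Yes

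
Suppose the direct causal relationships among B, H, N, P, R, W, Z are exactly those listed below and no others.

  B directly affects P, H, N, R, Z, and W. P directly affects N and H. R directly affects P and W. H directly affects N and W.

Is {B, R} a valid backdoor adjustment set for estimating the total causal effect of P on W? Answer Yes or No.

Backdoor paths from P to W (paths whose first edge points into P):
  P1: P <- B -> R -> W
  P2: P <- B -> H -> W
  P3: P <- B -> W
  P4: P <- B -> N <- H -> W
  P5: P <- R <- B -> H -> W
  P6: P <- R <- B -> W
  P7: P <- R <- B -> N <- H -> W
  P8: P <- R -> W
Condition 1 (no descendant of P in the set): holds — descendants of P are {H, N, W}; none are in {B, R}.
Condition 2 (every backdoor path blocked by {B, R}):
  P1: blocked at fork node B ∈ conditioning set.
  P2: blocked at fork node B ∈ conditioning set.
  P3: blocked at fork node B ∈ conditioning set.
  P4: blocked at fork node B ∈ conditioning set.
  P5: blocked at chain node R ∈ conditioning set.
  P6: blocked at chain node R ∈ conditioning set.
  P7: blocked at chain node R ∈ conditioning set.
  P8: blocked at fork node R ∈ conditioning set.
{B, R} satisfies the backdoor criterion.

Yes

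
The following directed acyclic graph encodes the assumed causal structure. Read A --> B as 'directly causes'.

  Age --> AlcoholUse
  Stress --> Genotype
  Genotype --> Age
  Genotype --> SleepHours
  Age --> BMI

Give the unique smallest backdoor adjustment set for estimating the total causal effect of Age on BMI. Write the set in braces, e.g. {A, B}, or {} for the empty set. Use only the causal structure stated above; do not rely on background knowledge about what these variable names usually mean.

{}

Variables eligible for adjustment (non-descendants of Age, excluding Age and BMI): {Genotype, SleepHours, Stress}.
Backdoor paths from Age to BMI:
  (none)
With no backdoor paths the empty set already satisfies the criterion, and it is trivially minimal.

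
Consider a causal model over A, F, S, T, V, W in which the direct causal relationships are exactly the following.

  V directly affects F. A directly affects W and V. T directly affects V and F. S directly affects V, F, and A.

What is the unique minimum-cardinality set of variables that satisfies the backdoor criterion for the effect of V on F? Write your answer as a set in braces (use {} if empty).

{S, T}

Variables eligible for adjustment (non-descendants of V, excluding V and F): {A, S, T, W}.
Backdoor paths from V to F:
  P1: V <- T -> F
  P2: V <- S -> F
  P3: V <- A <- S -> F
The empty set is not sufficient: P1 (V <- T -> F) has no collider blocking it and no conditioned non-collider, so it is open.
Try {S, T}:
  P1: blocked at fork node T ∈ conditioning set.
  P2: blocked at fork node S ∈ conditioning set.
  P3: blocked at fork node S ∈ conditioning set.
{S, T} contains no descendant of V and blocks every backdoor path.
Every element of {S, T} is needed (dropping S leaves P2 open; dropping T leaves P1 open), so no proper subset is valid.
Among all size-2 subsets of the eligible variables, only {S, T} blocks every backdoor path, so it is the unique smallest valid adjustment set.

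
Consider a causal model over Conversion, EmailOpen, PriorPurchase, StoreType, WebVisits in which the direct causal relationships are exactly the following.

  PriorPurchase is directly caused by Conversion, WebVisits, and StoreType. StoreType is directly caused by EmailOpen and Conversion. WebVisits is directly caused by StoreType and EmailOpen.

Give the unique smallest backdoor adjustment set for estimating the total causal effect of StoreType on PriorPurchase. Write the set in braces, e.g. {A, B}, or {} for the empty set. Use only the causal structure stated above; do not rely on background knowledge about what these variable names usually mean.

{Conversion, EmailOpen}

Variables eligible for adjustment (non-descendants of StoreType, excluding StoreType and PriorPurchase): {Conversion, EmailOpen}.
Backdoor paths from StoreType to PriorPurchase:
  P1: StoreType <- Conversion -> PriorPurchase
  P2: StoreType <- EmailOpen -> WebVisits -> PriorPurchase
The empty set is not sufficient: P1 (StoreType <- Conversion -> PriorPurchase) has no collider blocking it and no conditioned non-collider, so it is open.
Try {Conversion, EmailOpen}:
  P1: blocked at fork node Conversion ∈ conditioning set.
  P2: blocked at fork node EmailOpen ∈ conditioning set.
{Conversion, EmailOpen} contains no descendant of StoreType and blocks every backdoor path.
Every element of {Conversion, EmailOpen} is needed (dropping Conversion leaves P1 open; dropping EmailOpen leaves P2 open), so no proper subset is valid.
Among all size-2 subsets of the eligible variables, only {Conversion, EmailOpen} blocks every backdoor path, so it is the unique smallest valid adjustment set.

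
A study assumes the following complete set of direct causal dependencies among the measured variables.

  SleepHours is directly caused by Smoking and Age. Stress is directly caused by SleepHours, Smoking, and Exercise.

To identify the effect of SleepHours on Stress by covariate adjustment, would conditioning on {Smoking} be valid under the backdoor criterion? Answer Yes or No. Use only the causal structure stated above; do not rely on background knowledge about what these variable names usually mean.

Backdoor paths from SleepHours to Stress (paths whose first edge points into SleepHours):
  P1: SleepHours <- Smoking -> Stress
Condition 1 (no descendant of SleepHours in the set): holds — descendants of SleepHours are {Stress}; none are in {Smoking}.
Condition 2 (every backdoor path blocked by {Smoking}):
  P1: blocked at fork node Smoking ∈ conditioning set.
{Smoking} satisfies the backdoor criterion.

Yes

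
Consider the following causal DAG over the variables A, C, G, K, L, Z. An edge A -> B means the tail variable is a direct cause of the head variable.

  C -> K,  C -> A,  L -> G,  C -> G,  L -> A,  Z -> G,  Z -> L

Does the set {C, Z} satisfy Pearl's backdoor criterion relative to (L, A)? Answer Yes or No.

Backdoor paths from L to A (paths whose first edge points into L):
  P1: L <- Z -> G <- C -> A
Condition 1 (no descendant of L in the set): holds — descendants of L are {A, G}; none are in {C, Z}.
Condition 2 (every backdoor path blocked by {C, Z}):
  P1: blocked at fork node Z ∈ conditioning set.
{C, Z} satisfies the backdoor criterion.

Yes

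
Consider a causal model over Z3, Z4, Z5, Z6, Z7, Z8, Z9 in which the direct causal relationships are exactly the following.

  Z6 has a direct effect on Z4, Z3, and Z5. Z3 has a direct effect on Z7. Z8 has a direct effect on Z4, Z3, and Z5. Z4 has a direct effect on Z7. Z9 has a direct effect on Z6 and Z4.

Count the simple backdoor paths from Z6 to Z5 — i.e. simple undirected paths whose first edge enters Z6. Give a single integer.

2

A backdoor path from Z6 to Z5 is any simple undirected path whose first edge points into Z6 (i.e. leaves Z6 via a parent).
Parents of Z6: {Z9}.
Enumerating:
  P1: Z6 <- Z9 -> Z4 <- Z8 -> Z5
  P2: Z6 <- Z9 -> Z4 -> Z7 <- Z3 <- Z8 -> Z5
That exhausts the simple backdoor paths. Count: 2.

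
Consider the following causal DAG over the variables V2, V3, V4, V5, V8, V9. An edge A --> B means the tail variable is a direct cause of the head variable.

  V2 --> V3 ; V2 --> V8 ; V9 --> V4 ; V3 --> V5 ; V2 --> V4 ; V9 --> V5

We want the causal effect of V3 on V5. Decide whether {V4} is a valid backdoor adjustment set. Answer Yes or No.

Backdoor paths from V3 to V5 (paths whose first edge points into V3):
  P1: V3 <- V2 -> V4 <- V9 -> V5
Condition 1 (no descendant of V3 in the set): holds — descendants of V3 are {V5}; none are in {V4}.
Condition 2 (every backdoor path blocked by {V4}):
  P1: open — collider(s) V4 are conditioned on (or have a conditioned descendant) and no non-collider on the path is in the set.
{V4} does not satisfy the backdoor criterion.

No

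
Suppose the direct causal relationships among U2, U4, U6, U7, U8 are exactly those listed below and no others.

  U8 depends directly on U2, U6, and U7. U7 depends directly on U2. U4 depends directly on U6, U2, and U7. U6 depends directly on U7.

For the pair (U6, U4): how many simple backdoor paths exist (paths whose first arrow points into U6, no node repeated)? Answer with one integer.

A backdoor path from U6 to U4 is any simple undirected path whose first edge points into U6 (i.e. leaves U6 via a parent).
Parents of U6: {U7}.
Enumerating:
  P1: U6 <- U7 <- U2 -> U4
  P2: U6 <- U7 -> U4
  P3: U6 <- U7 -> U8 <- U2 -> U4
That exhausts the simple backdoor paths. Count: 3.

3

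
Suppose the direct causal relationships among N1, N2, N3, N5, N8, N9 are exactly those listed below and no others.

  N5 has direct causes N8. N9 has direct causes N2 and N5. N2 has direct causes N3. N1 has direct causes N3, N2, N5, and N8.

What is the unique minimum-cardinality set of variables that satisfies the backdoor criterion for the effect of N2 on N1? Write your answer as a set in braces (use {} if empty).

Variables eligible for adjustment (non-descendants of N2, excluding N2 and N1): {N3, N5, N8}.
Backdoor paths from N2 to N1:
  P1: N2 <- N3 -> N1
The empty set is not sufficient: P1 (N2 <- N3 -> N1) has no collider blocking it and no conditioned non-collider, so it is open.
Try {N3}:
  P1: blocked at fork node N3 ∈ conditioning set.
{N3} contains no descendant of N2 and blocks every backdoor path.
No other singleton works — e.g. {N8} leaves P1 open — so {N3} is the unique smallest valid adjustment set.

{N3}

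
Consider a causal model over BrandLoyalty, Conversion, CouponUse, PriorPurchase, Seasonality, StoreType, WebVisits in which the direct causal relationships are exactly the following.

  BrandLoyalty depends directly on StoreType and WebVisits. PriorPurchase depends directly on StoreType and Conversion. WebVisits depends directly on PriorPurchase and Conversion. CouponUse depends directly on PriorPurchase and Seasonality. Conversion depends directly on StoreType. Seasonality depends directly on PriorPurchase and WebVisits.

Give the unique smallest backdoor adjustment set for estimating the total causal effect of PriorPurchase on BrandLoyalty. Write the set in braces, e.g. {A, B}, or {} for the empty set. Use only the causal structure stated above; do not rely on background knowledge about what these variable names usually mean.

Variables eligible for adjustment (non-descendants of PriorPurchase, excluding PriorPurchase and BrandLoyalty): {Conversion, StoreType}.
Backdoor paths from PriorPurchase to BrandLoyalty:
  P1: PriorPurchase <- StoreType -> Conversion -> WebVisits -> BrandLoyalty
  P2: PriorPurchase <- StoreType -> BrandLoyalty
  P3: PriorPurchase <- Conversion <- StoreType -> BrandLoyalty
  P4: PriorPurchase <- Conversion -> WebVisits -> BrandLoyalty
The empty set is not sufficient: P1 (PriorPurchase <- StoreType -> Conversion -> WebVisits -> BrandLoyalty) has no collider blocking it and no conditioned non-collider, so it is open.
Try {Conversion, StoreType}:
  P1: blocked at fork node StoreType ∈ conditioning set.
  P2: blocked at fork node StoreType ∈ conditioning set.
  P3: blocked at chain node Conversion ∈ conditioning set.
  P4: blocked at fork node Conversion ∈ conditioning set.
{Conversion, StoreType} contains no descendant of PriorPurchase and blocks every backdoor path.
Every element of {Conversion, StoreType} is needed (dropping Conversion leaves P4 open; dropping StoreType leaves P2 open), so no proper subset is valid.
Among all size-2 subsets of the eligible variables, only {Conversion, StoreType} blocks every backdoor path, so it is the unique smallest valid adjustment set.

{Conversion, StoreType}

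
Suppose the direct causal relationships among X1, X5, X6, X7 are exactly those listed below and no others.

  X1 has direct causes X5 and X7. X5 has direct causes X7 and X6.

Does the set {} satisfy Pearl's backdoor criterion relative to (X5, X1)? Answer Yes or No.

No

Backdoor paths from X5 to X1 (paths whose first edge points into X5):
  P1: X5 <- X7 -> X1
Condition 1 (no descendant of X5 in the set): holds — descendants of X5 are {X1}; none are in {}.
Condition 2 (every backdoor path blocked by {}):
  P1: open — no interior node is in the conditioning set.
{} does not satisfy the backdoor criterion.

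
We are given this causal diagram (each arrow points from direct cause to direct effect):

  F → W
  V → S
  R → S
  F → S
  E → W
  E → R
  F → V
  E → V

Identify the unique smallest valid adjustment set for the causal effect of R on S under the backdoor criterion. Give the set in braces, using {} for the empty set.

{E}

Variables eligible for adjustment (non-descendants of R, excluding R and S): {E, F, V, W}.
Backdoor paths from R to S:
  P1: R <- E -> V <- F -> S
  P2: R <- E -> V -> S
  P3: R <- E -> W <- F -> V -> S
  P4: R <- E -> W <- F -> S
The empty set is not sufficient: P2 (R <- E -> V -> S) has no collider blocking it and no conditioned non-collider, so it is open.
Try {E}:
  P1: blocked at fork node E ∈ conditioning set.
  P2: blocked at fork node E ∈ conditioning set.
  P3: blocked at fork node E ∈ conditioning set.
  P4: blocked at fork node E ∈ conditioning set.
{E} contains no descendant of R and blocks every backdoor path.
No other singleton works — e.g. {F} leaves P2 open — so {E} is the unique smallest valid adjustment set.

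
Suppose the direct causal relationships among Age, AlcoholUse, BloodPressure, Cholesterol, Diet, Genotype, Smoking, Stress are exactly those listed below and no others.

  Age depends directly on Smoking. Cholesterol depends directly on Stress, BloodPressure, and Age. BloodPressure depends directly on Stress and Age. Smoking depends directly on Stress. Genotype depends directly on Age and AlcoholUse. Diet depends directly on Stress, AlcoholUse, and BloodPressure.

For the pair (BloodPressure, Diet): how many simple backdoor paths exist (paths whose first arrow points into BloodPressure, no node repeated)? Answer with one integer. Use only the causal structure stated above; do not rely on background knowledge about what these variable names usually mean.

A backdoor path from BloodPressure to Diet is any simple undirected path whose first edge points into BloodPressure (i.e. leaves BloodPressure via a parent).
Parents of BloodPressure: {Age, Stress}.
Enumerating:
  P1: BloodPressure <- Stress -> Smoking -> Age -> Genotype <- AlcoholUse -> Diet
  P2: BloodPressure <- Stress -> Diet
  P3: BloodPressure <- Stress -> Cholesterol <- Age -> Genotype <- AlcoholUse -> Diet
  P4: BloodPressure <- Age <- Smoking <- Stress -> Diet
  P5: BloodPressure <- Age -> Cholesterol <- Stress -> Diet
  P6: BloodPressure <- Age -> Genotype <- AlcoholUse -> Diet
That exhausts the simple backdoor paths. Count: 6.

6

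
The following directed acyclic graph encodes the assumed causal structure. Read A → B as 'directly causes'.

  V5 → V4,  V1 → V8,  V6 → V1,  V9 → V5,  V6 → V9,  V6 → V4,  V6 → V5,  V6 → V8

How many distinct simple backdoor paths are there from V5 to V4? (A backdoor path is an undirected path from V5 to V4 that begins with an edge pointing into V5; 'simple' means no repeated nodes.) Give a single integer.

A backdoor path from V5 to V4 is any simple undirected path whose first edge points into V5 (i.e. leaves V5 via a parent).
Parents of V5: {V6, V9}.
Enumerating:
  P1: V5 <- V6 -> V4
  P2: V5 <- V9 <- V6 -> V4
That exhausts the simple backdoor paths. Count: 2.

2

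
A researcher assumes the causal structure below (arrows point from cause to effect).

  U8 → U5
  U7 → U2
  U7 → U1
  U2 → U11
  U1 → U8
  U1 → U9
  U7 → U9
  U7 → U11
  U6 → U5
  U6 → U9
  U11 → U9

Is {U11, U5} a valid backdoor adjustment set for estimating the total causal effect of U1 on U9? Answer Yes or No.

No

Backdoor paths from U1 to U9 (paths whose first edge points into U1):
  P1: U1 <- U7 -> U2 -> U11 -> U9
  P2: U1 <- U7 -> U11 -> U9
  P3: U1 <- U7 -> U9
Condition 1 (no descendant of U1 in the set): FAILS — U5 is a descendant of U1.
Condition 2 (every backdoor path blocked by {U11, U5}):
  P1: blocked at chain node U11 ∈ conditioning set.
  P2: blocked at chain node U11 ∈ conditioning set.
  P3: open — no interior node is in the conditioning set.
{U11, U5} does not satisfy the backdoor criterion.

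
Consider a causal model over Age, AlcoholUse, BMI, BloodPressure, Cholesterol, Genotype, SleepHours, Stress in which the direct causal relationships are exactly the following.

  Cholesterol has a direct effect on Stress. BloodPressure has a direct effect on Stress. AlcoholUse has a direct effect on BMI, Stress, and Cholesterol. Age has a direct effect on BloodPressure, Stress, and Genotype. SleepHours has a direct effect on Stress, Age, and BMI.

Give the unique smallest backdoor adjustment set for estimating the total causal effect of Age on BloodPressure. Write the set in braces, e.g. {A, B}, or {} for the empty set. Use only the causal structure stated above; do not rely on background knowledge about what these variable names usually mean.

{}

Variables eligible for adjustment (non-descendants of Age, excluding Age and BloodPressure): {AlcoholUse, BMI, Cholesterol, SleepHours}.
Backdoor paths from Age to BloodPressure:
  P1: Age <- SleepHours -> BMI <- AlcoholUse -> Cholesterol -> Stress <- BloodPressure
  P2: Age <- SleepHours -> BMI <- AlcoholUse -> Stress <- BloodPressure
  P3: Age <- SleepHours -> Stress <- BloodPressure
Each backdoor path contains an unconditioned collider, so every path is already blocked with the empty conditioning set:
  P1: blocked at collider BMI (neither it nor any descendant is in the conditioning set).
  P2: blocked at collider BMI (neither it nor any descendant is in the conditioning set).
  P3: blocked at collider Stress (neither it nor any descendant is in the conditioning set).
The empty set is therefore the unique smallest valid set.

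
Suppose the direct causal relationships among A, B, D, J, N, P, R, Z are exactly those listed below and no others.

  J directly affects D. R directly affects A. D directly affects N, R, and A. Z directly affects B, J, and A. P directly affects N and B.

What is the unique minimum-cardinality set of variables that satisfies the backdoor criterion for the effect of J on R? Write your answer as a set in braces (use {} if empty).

{}

Variables eligible for adjustment (non-descendants of J, excluding J and R): {B, P, Z}.
Backdoor paths from J to R:
  P1: J <- Z -> B <- P -> N <- D -> R
  P2: J <- Z -> B <- P -> N <- D -> A <- R
  P3: J <- Z -> A <- D -> R
  P4: J <- Z -> A <- R
Each backdoor path contains an unconditioned collider, so every path is already blocked with the empty conditioning set:
  P1: blocked at collider B (neither it nor any descendant is in the conditioning set).
  P2: blocked at collider B (neither it nor any descendant is in the conditioning set).
  P3: blocked at collider A (neither it nor any descendant is in the conditioning set).
  P4: blocked at collider A (neither it nor any descendant is in the conditioning set).
The empty set is therefore the unique smallest valid set.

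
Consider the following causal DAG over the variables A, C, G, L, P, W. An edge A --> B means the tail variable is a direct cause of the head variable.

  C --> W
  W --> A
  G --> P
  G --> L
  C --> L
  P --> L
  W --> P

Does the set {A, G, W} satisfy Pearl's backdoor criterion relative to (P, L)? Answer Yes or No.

Backdoor paths from P to L (paths whose first edge points into P):
  P1: P <- G -> L
  P2: P <- W <- C -> L
Condition 1 (no descendant of P in the set): holds — descendants of P are {L}; none are in {A, G, W}.
Condition 2 (every backdoor path blocked by {A, G, W}):
  P1: blocked at fork node G ∈ conditioning set.
  P2: blocked at chain node W ∈ conditioning set.
{A, G, W} satisfies the backdoor criterion.

Yes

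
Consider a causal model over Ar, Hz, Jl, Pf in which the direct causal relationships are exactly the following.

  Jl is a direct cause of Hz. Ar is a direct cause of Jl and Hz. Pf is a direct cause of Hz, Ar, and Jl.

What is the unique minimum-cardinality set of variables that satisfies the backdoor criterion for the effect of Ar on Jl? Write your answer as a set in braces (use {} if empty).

Variables eligible for adjustment (non-descendants of Ar, excluding Ar and Jl): {Pf}.
Backdoor paths from Ar to Jl:
  P1: Ar <- Pf -> Jl
  P2: Ar <- Pf -> Hz <- Jl
The empty set is not sufficient: P1 (Ar <- Pf -> Jl) has no collider blocking it and no conditioned non-collider, so it is open.
Try {Pf}:
  P1: blocked at fork node Pf ∈ conditioning set.
  P2: blocked at fork node Pf ∈ conditioning set.
{Pf} contains no descendant of Ar and blocks every backdoor path.
{Pf} is the unique smallest valid adjustment set.

{Pf}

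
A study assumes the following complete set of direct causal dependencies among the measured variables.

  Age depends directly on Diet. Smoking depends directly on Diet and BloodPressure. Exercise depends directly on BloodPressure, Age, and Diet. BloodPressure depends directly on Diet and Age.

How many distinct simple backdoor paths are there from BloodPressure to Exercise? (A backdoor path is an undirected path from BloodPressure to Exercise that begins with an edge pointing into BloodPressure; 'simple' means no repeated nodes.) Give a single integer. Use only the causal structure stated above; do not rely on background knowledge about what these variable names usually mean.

4

A backdoor path from BloodPressure to Exercise is any simple undirected path whose first edge points into BloodPressure (i.e. leaves BloodPressure via a parent).
Parents of BloodPressure: {Age, Diet}.
Enumerating:
  P1: BloodPressure <- Diet -> Age -> Exercise
  P2: BloodPressure <- Diet -> Exercise
  P3: BloodPressure <- Age <- Diet -> Exercise
  P4: BloodPressure <- Age -> Exercise
That exhausts the simple backdoor paths. Count: 4.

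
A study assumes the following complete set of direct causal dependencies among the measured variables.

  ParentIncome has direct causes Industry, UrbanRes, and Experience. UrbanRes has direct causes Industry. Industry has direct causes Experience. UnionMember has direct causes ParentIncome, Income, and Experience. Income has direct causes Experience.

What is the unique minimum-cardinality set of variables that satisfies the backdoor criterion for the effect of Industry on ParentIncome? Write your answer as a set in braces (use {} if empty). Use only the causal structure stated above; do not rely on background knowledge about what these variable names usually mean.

Variables eligible for adjustment (non-descendants of Industry, excluding Industry and ParentIncome): {Experience, Income}.
Backdoor paths from Industry to ParentIncome:
  P1: Industry <- Experience -> Income -> UnionMember <- ParentIncome
  P2: Industry <- Experience -> ParentIncome
  P3: Industry <- Experience -> UnionMember <- ParentIncome
The empty set is not sufficient: P2 (Industry <- Experience -> ParentIncome) has no collider blocking it and no conditioned non-collider, so it is open.
Try {Experience}:
  P1: blocked at fork node Experience ∈ conditioning set.
  P2: blocked at fork node Experience ∈ conditioning set.
  P3: blocked at fork node Experience ∈ conditioning set.
{Experience} contains no descendant of Industry and blocks every backdoor path.
No other singleton works — e.g. {Income} leaves P2 open — so {Experience} is the unique smallest valid adjustment set.

{Experience}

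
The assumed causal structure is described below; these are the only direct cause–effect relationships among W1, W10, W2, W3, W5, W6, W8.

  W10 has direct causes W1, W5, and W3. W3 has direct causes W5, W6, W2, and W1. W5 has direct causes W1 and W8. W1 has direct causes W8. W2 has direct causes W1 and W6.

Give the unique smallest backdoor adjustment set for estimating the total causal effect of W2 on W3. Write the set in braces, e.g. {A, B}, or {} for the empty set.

{W1, W6}

Variables eligible for adjustment (non-descendants of W2, excluding W2 and W3): {W1, W5, W6, W8}.
Backdoor paths from W2 to W3:
  P1: W2 <- W6 -> W3
  P2: W2 <- W1 <- W8 -> W5 -> W3
  P3: W2 <- W1 <- W8 -> W5 -> W10 <- W3
  P4: W2 <- W1 -> W5 -> W3
  P5: W2 <- W1 -> W5 -> W10 <- W3
  P6: W2 <- W1 -> W3
  P7: W2 <- W1 -> W10 <- W5 -> W3
  P8: W2 <- W1 -> W10 <- W3
The empty set is not sufficient: P1 (W2 <- W6 -> W3) has no collider blocking it and no conditioned non-collider, so it is open.
Try {W1, W6}:
  P1: blocked at fork node W6 ∈ conditioning set.
  P2: blocked at chain node W1 ∈ conditioning set.
  P3: blocked at chain node W1 ∈ conditioning set.
  P4: blocked at fork node W1 ∈ conditioning set.
  P5: blocked at fork node W1 ∈ conditioning set.
  P6: blocked at fork node W1 ∈ conditioning set.
  P7: blocked at fork node W1 ∈ conditioning set.
  P8: blocked at fork node W1 ∈ conditioning set.
{W1, W6} contains no descendant of W2 and blocks every backdoor path.
Every element of {W1, W6} is needed (dropping W1 leaves P2 open; dropping W6 leaves P1 open), so no proper subset is valid.
Among all size-2 subsets of the eligible variables, only {W1, W6} blocks every backdoor path, so it is the unique smallest valid adjustment set.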